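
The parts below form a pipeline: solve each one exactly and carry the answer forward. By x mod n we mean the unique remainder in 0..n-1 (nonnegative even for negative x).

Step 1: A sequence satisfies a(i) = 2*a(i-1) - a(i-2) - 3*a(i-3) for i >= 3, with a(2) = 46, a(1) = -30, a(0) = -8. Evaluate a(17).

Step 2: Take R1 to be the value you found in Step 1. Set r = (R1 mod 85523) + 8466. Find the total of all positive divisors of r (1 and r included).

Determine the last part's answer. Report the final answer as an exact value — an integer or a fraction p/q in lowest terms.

87120

Step 1: a(3) = 2*(46) - 1*(-30) - 3*(-8) = 146; iterating: a(3)=146, a(4)=336, a(5)=388, a(6)=2, a(7)=-1392, a(8)=-3950, a(9)=-6514, a(10)=-4902, a(11)=8560, a(12)=41564, a(13)=89274, a(14)=111304, a(15)=8642, a(16)=-361842, a(17)=-1066238; answer -1066238
Step 2: R1 = -1066238; r = 54027; 54027 = 3^4 * 23 * 29; sigma = (1 + 3 + 9 + 27 + 81) * (1 + 23) * (1 + 29) = 121 * 24 * 30 = 87120; answer 87120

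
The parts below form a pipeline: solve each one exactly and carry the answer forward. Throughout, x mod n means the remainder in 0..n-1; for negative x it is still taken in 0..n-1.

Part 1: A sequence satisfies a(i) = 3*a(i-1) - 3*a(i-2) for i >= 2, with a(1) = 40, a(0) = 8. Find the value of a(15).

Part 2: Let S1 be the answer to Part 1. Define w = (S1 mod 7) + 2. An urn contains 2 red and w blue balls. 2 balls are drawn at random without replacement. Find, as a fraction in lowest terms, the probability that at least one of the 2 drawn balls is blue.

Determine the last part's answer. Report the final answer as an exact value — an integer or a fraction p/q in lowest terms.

5/6

Part 1: a(2) = 3*(40) - 3*(8) = 96; iterating: a(2)=96, a(3)=168, a(4)=216, a(5)=144, a(6)=-216, a(7)=-1080, a(8)=-2592, a(9)=-4536, a(10)=-5832, a(11)=-3888, a(12)=5832, a(13)=29160, a(14)=69984, a(15)=122472; answer 122472
Part 2: S1 = 122472; w = 2; total draws C(4,2) = 6; complement C(2,2) = 1; favorable 6 - 1 = 5; P = 5/6; answer 5/6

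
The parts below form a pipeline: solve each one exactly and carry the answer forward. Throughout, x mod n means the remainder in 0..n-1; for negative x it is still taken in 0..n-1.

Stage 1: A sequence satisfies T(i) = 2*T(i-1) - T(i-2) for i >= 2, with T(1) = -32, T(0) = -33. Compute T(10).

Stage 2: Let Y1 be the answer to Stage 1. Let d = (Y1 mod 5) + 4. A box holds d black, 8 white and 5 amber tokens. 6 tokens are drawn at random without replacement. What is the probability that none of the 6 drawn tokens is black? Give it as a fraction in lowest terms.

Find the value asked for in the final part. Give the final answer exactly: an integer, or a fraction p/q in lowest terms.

143/2261

Stage 1: T(2) = 2*(-32) - 1*(-33) = -31; iterating: T(2)=-31, T(3)=-30, T(4)=-29, T(5)=-28, T(6)=-27, T(7)=-26, T(8)=-25, T(9)=-24, T(10)=-23; answer -23
Stage 2: Y1 = -23; d = 6; total draws C(19,6) = 27132; favorable C(13,6) = 1716; P = 143/2261; answer 143/2261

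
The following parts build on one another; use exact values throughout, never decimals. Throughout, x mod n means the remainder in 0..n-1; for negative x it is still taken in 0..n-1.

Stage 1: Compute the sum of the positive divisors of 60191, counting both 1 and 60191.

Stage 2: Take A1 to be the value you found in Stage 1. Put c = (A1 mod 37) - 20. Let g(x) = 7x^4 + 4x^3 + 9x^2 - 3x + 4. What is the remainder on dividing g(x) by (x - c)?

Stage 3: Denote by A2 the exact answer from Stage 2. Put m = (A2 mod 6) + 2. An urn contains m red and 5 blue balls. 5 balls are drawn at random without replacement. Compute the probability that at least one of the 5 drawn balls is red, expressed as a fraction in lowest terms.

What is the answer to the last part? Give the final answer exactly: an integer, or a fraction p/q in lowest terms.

20/21

Stage 1: 60191 = 23 * 2617; sigma = (1 + 23) * (1 + 2617) = 24 * 2618 = 62832; answer 62832
Stage 2: A1 = 62832; c = -14; remainder = value at the root: 7*(-14)^4 + 4*(-14)^3 + 9*(-14)^2 - 3*(-14)^1 + 4 = (268912) + (-10976) + (1764) + (42) + (4) = 259746; answer 259746
Stage 3: A2 = 259746; m = 2; total draws C(7,5) = 21; complement C(5,5) = 1; favorable 21 - 1 = 20; P = 20/21; answer 20/21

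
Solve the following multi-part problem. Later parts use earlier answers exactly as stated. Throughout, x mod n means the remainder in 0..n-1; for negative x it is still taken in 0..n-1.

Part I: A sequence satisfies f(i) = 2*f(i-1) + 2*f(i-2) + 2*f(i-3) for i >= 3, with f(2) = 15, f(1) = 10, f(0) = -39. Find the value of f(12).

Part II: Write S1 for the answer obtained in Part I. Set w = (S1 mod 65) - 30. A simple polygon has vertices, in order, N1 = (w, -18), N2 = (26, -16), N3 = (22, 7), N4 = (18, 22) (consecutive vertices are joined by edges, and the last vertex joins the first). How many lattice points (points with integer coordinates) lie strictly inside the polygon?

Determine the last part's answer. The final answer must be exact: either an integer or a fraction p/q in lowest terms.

118

Part I: f(3) = 2*(15) + 2*(10) + 2*(-39) = -28; iterating: f(3)=-28, f(4)=-6, f(5)=-38, f(6)=-144, f(7)=-376, f(8)=-1116, f(9)=-3272, f(10)=-9528, f(11)=-27832, f(12)=-81264; answer -81264
Part II: S1 = -81264; w = 21; cross terms: (21*-16 - 26*-18)=132, (26*7 - 22*-16)=534, (22*22 - 18*7)=358, (18*-18 - 21*22)=-786; twice the area = |238| = 238; area = 119; boundary points = 1 + 1 + 1 + 1 = 4; strictly interior points = area - boundary/2 + 1 = 118; answer 118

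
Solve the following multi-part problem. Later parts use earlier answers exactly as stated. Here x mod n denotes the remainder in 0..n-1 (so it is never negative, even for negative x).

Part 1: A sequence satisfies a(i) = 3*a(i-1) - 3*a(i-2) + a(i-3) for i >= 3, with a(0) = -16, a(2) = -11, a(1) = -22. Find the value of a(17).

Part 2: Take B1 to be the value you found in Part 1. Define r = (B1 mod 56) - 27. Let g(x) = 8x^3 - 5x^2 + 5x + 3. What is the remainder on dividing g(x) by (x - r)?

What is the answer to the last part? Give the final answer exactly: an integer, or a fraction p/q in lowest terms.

Part 1: a(3) = 3*(-11) - 3*(-22) + 1*(-16) = 17; iterating: a(3)=17, a(4)=62, a(5)=124, a(6)=203, a(7)=299, a(8)=412, a(9)=542, a(10)=689, a(11)=853, a(12)=1034, a(13)=1232, a(14)=1447, a(15)=1679, a(16)=1928, a(17)=2194; answer 2194
Part 2: B1 = 2194; r = -17; remainder = value at the root: 8*(-17)^3 - 5*(-17)^2 + 5*(-17)^1 + 3 = (-39304) + (-1445) + (-85) + (3) = -40831; answer -40831

-40831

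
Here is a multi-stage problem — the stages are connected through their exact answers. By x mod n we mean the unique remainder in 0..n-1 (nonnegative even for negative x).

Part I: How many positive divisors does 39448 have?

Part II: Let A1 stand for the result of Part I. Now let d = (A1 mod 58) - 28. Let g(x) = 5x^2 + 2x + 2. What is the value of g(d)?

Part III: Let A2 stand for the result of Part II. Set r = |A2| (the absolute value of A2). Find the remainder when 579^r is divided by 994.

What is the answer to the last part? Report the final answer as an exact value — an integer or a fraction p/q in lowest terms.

547

Part I: 39448 = 2^3 * 4931; number of divisors = (3+1) * (1+1) = 8; answer 8
Part II: A1 = 8; d = -20; 5*(-20)^2 + 2*(-20)^1 + 2 = (2000) + (-40) + (2) = 1962; answer 1962
Part III: A2 = 1962; r = 1962; squarings mod 994: 579^1=579, 579^2=263, 579^4=583, 579^8=935, 579^16=499, 579^32=501, 579^64=513, 579^128=753, 579^256=429, 579^512=151, 579^1024=933; 579^1962 = 579^2 * 579^8 * 579^32 * 579^128 * 579^256 * 579^512 * 579^1024 = 547 (mod 994); answer 547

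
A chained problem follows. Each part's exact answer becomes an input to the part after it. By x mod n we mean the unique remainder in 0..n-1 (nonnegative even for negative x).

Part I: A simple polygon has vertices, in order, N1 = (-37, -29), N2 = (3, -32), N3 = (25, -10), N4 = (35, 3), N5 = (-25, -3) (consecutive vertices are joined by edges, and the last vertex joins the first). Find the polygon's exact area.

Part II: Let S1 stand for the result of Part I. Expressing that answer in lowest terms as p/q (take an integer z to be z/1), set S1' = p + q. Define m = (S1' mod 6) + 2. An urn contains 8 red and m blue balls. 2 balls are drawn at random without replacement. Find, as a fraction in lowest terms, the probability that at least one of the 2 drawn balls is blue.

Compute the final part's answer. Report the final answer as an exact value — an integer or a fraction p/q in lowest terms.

19/33

Part I: cross terms: (-37*-32 - 3*-29)=1271, (3*-10 - 25*-32)=770, (25*3 - 35*-10)=425, (35*-3 - -25*3)=-30, (-25*-29 - -37*-3)=614; twice the area = |3050| = 3050; area = 1525; answer 1525
Part II: S1 = 1525; threaded value p + q = 1526; m = 4; total draws C(12,2) = 66; complement C(8,2) = 28; favorable 66 - 28 = 38; P = 19/33; answer 19/33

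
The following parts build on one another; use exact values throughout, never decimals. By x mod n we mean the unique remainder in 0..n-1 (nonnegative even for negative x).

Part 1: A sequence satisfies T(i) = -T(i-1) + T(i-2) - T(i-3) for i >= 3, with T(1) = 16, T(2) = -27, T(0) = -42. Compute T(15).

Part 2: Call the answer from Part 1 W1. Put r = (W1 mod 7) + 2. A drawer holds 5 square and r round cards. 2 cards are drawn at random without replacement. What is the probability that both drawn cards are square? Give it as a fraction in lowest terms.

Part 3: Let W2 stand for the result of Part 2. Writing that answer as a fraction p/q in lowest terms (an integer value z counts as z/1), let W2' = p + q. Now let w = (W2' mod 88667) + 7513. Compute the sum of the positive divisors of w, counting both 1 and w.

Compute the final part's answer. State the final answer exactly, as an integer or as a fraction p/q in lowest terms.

19592

Part 1: T(3) = -1*(-27) + 1*(16) - 1*(-42) = 85; iterating: T(3)=85, T(4)=-128, T(5)=240, T(6)=-453, T(7)=821, T(8)=-1514, T(9)=2788, T(10)=-5123, T(11)=9425, T(12)=-17336, T(13)=31884, T(14)=-58645, T(15)=107865; answer 107865
Part 2: W1 = 107865; r = 4; total draws C(9,2) = 36; favorable C(5,2) = 10; P = 5/18; answer 5/18
Part 3: W2 = 5/18; threaded value p + q = 23; w = 7536; 7536 = 2^4 * 3 * 157; sigma = (1 + 2 + 4 + 8 + 16) * (1 + 3) * (1 + 157) = 31 * 4 * 158 = 19592; answer 19592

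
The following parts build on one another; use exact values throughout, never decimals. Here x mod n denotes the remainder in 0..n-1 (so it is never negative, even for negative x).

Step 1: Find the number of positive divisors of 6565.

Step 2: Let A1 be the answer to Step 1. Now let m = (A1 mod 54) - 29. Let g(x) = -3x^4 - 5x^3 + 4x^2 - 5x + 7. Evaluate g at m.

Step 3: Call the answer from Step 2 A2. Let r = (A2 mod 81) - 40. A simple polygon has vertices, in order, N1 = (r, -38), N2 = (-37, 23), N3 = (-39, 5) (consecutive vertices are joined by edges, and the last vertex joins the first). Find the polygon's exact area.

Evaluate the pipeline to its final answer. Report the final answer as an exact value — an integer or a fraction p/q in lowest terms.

637

Step 1: 6565 = 5 * 13 * 101; number of divisors = (1+1) * (1+1) * (1+1) = 8; answer 8
Step 2: A1 = 8; m = -21; -3*(-21)^4 - 5*(-21)^3 + 4*(-21)^2 - 5*(-21)^1 + 7 = (-583443) + (46305) + (1764) + (105) + (7) = -535262; answer -535262
Step 3: A2 = -535262; r = 27; cross terms: (27*23 - -37*-38)=-785, (-37*5 - -39*23)=712, (-39*-38 - 27*5)=1347; twice the area = |1274| = 1274; area = 637; answer 637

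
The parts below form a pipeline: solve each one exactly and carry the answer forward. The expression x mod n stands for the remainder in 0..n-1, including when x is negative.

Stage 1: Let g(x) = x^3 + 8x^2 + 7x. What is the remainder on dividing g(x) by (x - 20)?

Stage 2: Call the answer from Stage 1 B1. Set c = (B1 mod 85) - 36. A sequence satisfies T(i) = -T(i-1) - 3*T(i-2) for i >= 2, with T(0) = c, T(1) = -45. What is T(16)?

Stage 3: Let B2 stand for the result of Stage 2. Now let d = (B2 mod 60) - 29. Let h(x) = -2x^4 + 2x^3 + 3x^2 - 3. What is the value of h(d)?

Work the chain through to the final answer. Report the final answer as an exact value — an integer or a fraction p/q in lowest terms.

Stage 1: remainder = value at the root: 1*(20)^3 + 8*(20)^2 + 7*(20)^1 = (8000) + (3200) + (140) = 11340; answer 11340
Stage 2: B1 = 11340; c = -1; T(2) = -1*(-45) - 3*(-1) = 48; iterating: T(2)=48, T(3)=87, T(4)=-231, T(5)=-30, T(6)=723, T(7)=-633, T(8)=-1536, T(9)=3435, T(10)=1173, T(11)=-11478, T(12)=7959, T(13)=26475, T(14)=-50352, T(15)=-29073, T(16)=180129; answer 180129
Stage 3: B2 = 180129; d = -20; -2*(-20)^4 + 2*(-20)^3 + 3*(-20)^2 - 3 = (-320000) + (-16000) + (1200) + (-3) = -334803; answer -334803

-334803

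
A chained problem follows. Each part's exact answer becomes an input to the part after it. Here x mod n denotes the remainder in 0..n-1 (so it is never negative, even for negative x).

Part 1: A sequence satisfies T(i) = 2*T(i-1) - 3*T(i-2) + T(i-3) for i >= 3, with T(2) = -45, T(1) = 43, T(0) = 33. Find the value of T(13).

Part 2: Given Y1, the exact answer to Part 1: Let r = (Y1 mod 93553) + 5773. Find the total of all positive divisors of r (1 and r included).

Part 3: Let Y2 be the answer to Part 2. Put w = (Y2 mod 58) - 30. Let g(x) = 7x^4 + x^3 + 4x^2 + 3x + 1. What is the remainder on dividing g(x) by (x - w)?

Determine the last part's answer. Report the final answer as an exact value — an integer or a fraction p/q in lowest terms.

Part 1: T(3) = 2*(-45) - 3*(43) + 1*(33) = -186; iterating: T(3)=-186, T(4)=-194, T(5)=125, T(6)=646, T(7)=723, T(8)=-367, T(9)=-2257, T(10)=-2690, T(11)=1024, T(12)=7861, T(13)=9960; answer 9960
Part 2: Y1 = 9960; r = 15733; 15733 is prime, so its only divisors are 1 and 15733; sigma = 1 + 15733 = 15734; answer 15734
Part 3: Y2 = 15734; w = -14; remainder = value at the root: 7*(-14)^4 + 1*(-14)^3 + 4*(-14)^2 + 3*(-14)^1 + 1 = (268912) + (-2744) + (784) + (-42) + (1) = 266911; answer 266911

266911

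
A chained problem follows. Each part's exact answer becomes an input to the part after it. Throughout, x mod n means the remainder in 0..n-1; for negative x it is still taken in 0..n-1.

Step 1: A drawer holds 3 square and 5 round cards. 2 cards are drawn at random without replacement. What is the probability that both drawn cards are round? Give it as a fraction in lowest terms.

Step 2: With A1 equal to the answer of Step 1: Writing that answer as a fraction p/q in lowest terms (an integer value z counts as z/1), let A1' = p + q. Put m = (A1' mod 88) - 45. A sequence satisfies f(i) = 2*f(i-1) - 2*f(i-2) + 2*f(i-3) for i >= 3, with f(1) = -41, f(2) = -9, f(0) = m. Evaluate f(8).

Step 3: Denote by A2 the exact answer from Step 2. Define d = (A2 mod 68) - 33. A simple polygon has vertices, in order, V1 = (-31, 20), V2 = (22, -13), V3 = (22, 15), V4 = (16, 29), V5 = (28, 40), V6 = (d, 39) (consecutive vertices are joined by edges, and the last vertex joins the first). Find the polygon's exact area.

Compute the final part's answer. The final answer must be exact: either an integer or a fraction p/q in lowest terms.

1803

Step 1: total draws C(8,2) = 28; favorable C(5,2) = 10; P = 5/14; answer 5/14
Step 2: A1 = 5/14; threaded value p + q = 19; m = -26; f(3) = 2*(-9) - 2*(-41) + 2*(-26) = 12; iterating: f(3)=12, f(4)=-40, f(5)=-122, f(6)=-140, f(7)=-116, f(8)=-196; answer -196
Step 3: A2 = -196; d = -25; cross terms: (-31*-13 - 22*20)=-37, (22*15 - 22*-13)=616, (22*29 - 16*15)=398, (16*40 - 28*29)=-172, (28*39 - -25*40)=2092, (-25*20 - -31*39)=709; twice the area = |3606| = 3606; area = 1803; answer 1803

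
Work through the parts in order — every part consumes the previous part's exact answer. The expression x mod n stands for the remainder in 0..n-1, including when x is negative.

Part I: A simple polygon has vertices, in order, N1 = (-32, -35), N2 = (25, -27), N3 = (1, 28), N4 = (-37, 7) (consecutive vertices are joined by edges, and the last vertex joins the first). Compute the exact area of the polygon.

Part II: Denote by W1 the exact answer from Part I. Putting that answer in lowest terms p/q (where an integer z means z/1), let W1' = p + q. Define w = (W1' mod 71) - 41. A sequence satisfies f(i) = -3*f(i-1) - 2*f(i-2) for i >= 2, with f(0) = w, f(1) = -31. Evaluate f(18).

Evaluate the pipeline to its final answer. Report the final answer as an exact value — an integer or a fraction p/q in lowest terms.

Part I: cross terms: (-32*-27 - 25*-35)=1739, (25*28 - 1*-27)=727, (1*7 - -37*28)=1043, (-37*-35 - -32*7)=1519; twice the area = |5028| = 5028; area = 2514; answer 2514
Part II: W1 = 2514; threaded value p + q = 2515; w = -11; f(2) = -3*(-31) - 2*(-11) = 115; iterating: f(2)=115, f(3)=-283, f(4)=619, f(5)=-1291, f(6)=2635, f(7)=-5323, f(8)=10699, f(9)=-21451, f(10)=42955, f(11)=-85963, f(12)=171979, f(13)=-344011, f(14)=688075, f(15)=-1376203, f(16)=2752459, f(17)=-5504971, f(18)=11009995; answer 11009995

11009995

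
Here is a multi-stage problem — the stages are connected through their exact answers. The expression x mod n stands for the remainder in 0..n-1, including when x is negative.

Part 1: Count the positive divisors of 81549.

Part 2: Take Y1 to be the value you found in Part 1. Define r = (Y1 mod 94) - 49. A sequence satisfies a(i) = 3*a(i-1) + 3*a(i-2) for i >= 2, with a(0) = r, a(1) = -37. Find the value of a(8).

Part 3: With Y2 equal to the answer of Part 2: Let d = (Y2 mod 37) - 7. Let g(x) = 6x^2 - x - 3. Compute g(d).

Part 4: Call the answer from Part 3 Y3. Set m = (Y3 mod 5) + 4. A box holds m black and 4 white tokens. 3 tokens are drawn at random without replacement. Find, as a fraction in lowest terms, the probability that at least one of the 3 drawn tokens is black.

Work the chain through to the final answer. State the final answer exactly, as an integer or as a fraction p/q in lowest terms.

29/30

Part 1: 81549 = 3^2 * 13 * 17 * 41; number of divisors = (2+1) * (1+1) * (1+1) * (1+1) = 24; answer 24
Part 2: Y1 = 24; r = -25; a(2) = 3*(-37) + 3*(-25) = -186; iterating: a(2)=-186, a(3)=-669, a(4)=-2565, a(5)=-9702, a(6)=-36801, a(7)=-139509, a(8)=-528930; answer -528930
Part 3: Y2 = -528930; d = 15; 6*(15)^2 - 1*(15)^1 - 3 = (1350) + (-15) + (-3) = 1332; answer 1332
Part 4: Y3 = 1332; m = 6; total draws C(10,3) = 120; complement C(4,3) = 4; favorable 120 - 4 = 116; P = 29/30; answer 29/30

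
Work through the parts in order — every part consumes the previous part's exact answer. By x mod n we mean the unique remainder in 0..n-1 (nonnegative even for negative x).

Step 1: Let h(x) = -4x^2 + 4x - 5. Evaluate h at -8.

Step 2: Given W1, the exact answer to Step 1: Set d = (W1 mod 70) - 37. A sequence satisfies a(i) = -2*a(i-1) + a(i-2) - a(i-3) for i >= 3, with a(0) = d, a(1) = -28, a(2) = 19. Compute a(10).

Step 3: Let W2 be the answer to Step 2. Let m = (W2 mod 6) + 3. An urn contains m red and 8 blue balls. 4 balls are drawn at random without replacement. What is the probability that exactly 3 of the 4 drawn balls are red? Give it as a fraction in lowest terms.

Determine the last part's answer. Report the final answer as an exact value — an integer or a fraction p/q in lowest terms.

Step 1: -4*(-8)^2 + 4*(-8)^1 - 5 = (-256) + (-32) + (-5) = -293; answer -293
Step 2: W1 = -293; d = 20; a(3) = -2*(19) + 1*(-28) - 1*(20) = -86; iterating: a(3)=-86, a(4)=219, a(5)=-543, a(6)=1391, a(7)=-3544, a(8)=9022, a(9)=-22979, a(10)=58524; answer 58524
Step 3: W2 = 58524; m = 3; total draws C(11,4) = 330; favorable C(3,3)*C(8,1) = 8; P = 4/165; answer 4/165

4/165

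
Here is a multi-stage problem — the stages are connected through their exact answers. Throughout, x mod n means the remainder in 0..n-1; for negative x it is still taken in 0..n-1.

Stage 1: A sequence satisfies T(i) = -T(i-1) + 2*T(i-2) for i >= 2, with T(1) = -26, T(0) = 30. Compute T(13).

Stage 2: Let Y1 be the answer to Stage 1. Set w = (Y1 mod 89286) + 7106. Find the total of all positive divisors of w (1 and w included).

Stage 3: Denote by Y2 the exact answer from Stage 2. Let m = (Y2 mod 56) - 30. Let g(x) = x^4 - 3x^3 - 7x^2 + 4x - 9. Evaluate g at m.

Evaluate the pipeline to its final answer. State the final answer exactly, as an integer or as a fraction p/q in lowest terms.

Stage 1: T(2) = -1*(-26) + 2*(30) = 86; iterating: T(2)=86, T(3)=-138, T(4)=310, T(5)=-586, T(6)=1206, T(7)=-2378, T(8)=4790, T(9)=-9546, T(10)=19126, T(11)=-38218, T(12)=76470, T(13)=-152906; answer -152906
Stage 2: Y1 = -152906; w = 32772; 32772 = 2^2 * 3 * 2731; sigma = (1 + 2 + 4) * (1 + 3) * (1 + 2731) = 7 * 4 * 2732 = 76496; answer 76496
Stage 3: Y2 = 76496; m = -30; 1*(-30)^4 - 3*(-30)^3 - 7*(-30)^2 + 4*(-30)^1 - 9 = (810000) + (81000) + (-6300) + (-120) + (-9) = 884571; answer 884571

884571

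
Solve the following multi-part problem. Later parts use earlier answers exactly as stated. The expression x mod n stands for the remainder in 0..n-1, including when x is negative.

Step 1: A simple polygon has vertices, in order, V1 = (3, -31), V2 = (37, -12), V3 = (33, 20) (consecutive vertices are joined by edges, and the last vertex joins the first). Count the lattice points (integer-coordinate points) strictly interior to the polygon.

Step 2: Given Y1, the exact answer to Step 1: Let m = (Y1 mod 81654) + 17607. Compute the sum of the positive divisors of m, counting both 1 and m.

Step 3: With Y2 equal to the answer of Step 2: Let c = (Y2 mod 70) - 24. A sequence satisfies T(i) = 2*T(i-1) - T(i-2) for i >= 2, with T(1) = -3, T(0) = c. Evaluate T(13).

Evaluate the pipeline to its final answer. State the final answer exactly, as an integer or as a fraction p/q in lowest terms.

81

Step 1: cross terms: (3*-12 - 37*-31)=1111, (37*20 - 33*-12)=1136, (33*-31 - 3*20)=-1083; twice the area = |1164| = 1164; area = 582; boundary points = 1 + 4 + 3 = 8; strictly interior points = area - boundary/2 + 1 = 579; answer 579
Step 2: Y1 = 579; m = 18186; 18186 = 2 * 3 * 7 * 433; sigma = (1 + 2) * (1 + 3) * (1 + 7) * (1 + 433) = 3 * 4 * 8 * 434 = 41664; answer 41664
Step 3: Y2 = 41664; c = -10; T(2) = 2*(-3) - 1*(-10) = 4; iterating: T(2)=4, T(3)=11, T(4)=18, T(5)=25, T(6)=32, T(7)=39, T(8)=46, T(9)=53, T(10)=60, T(11)=67, T(12)=74, T(13)=81; answer 81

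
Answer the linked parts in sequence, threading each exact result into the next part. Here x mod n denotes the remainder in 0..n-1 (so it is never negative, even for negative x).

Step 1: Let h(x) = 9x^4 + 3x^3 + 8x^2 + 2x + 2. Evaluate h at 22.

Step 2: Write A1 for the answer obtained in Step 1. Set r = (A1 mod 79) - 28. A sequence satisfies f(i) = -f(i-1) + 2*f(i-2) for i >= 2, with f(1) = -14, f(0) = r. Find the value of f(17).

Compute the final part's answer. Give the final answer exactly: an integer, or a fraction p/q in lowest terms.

Step 1: 9*(22)^4 + 3*(22)^3 + 8*(22)^2 + 2*(22)^1 + 2 = (2108304) + (31944) + (3872) + (44) + (2) = 2144166; answer 2144166
Step 2: A1 = 2144166; r = -1; f(2) = -1*(-14) + 2*(-1) = 12; iterating: f(2)=12, f(3)=-40, f(4)=64, f(5)=-144, f(6)=272, f(7)=-560, f(8)=1104, f(9)=-2224, f(10)=4432, f(11)=-8880, f(12)=17744, f(13)=-35504, f(14)=70992, f(15)=-142000, f(16)=283984, f(17)=-567984; answer -567984

-567984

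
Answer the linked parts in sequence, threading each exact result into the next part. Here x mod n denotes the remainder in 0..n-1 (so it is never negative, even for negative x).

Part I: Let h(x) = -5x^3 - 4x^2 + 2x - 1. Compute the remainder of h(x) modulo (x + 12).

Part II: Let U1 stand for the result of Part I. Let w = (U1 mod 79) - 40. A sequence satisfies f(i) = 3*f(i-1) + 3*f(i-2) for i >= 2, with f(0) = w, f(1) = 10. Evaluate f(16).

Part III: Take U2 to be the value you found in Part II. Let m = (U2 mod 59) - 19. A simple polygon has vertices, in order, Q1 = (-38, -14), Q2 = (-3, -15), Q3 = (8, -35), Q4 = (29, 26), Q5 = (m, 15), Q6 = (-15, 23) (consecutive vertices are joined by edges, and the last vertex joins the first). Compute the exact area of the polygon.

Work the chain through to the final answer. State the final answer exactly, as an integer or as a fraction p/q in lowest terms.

1830

Part I: remainder = value at the root: -5*(-12)^3 - 4*(-12)^2 + 2*(-12)^1 - 1 = (8640) + (-576) + (-24) + (-1) = 8039; answer 8039
Part II: U1 = 8039; w = 20; f(2) = 3*(10) + 3*(20) = 90; iterating: f(2)=90, f(3)=300, f(4)=1170, f(5)=4410, f(6)=16740, f(7)=63450, f(8)=240570, f(9)=912060, f(10)=3457890, f(11)=13109850, f(12)=49703220, f(13)=188439210, f(14)=714427290, f(15)=2708599500, f(16)=10269080370; answer 10269080370
Part III: U2 = 10269080370; m = 20; cross terms: (-38*-15 - -3*-14)=528, (-3*-35 - 8*-15)=225, (8*26 - 29*-35)=1223, (29*15 - 20*26)=-85, (20*23 - -15*15)=685, (-15*-14 - -38*23)=1084; twice the area = |3660| = 3660; area = 1830; answer 1830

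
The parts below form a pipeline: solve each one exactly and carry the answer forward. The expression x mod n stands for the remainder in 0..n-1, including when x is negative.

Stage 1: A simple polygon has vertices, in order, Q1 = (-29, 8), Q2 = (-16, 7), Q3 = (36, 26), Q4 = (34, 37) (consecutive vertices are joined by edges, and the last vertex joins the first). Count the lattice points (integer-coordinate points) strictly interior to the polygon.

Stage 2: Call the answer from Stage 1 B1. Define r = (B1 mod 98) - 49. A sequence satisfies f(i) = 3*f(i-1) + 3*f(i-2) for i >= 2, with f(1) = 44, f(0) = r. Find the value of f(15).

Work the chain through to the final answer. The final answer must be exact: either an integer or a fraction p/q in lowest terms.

Stage 1: cross terms: (-29*7 - -16*8)=-75, (-16*26 - 36*7)=-668, (36*37 - 34*26)=448, (34*8 - -29*37)=1345; twice the area = |1050| = 1050; area = 525; boundary points = 1 + 1 + 1 + 1 = 4; strictly interior points = area - boundary/2 + 1 = 524; answer 524
Stage 2: B1 = 524; r = -15; f(2) = 3*(44) + 3*(-15) = 87; iterating: f(2)=87, f(3)=393, f(4)=1440, f(5)=5499, f(6)=20817, f(7)=78948, f(8)=299295, f(9)=1134729, f(10)=4302072, f(11)=16310403, f(12)=61837425, f(13)=234443484, f(14)=888842727, f(15)=3369858633; answer 3369858633

3369858633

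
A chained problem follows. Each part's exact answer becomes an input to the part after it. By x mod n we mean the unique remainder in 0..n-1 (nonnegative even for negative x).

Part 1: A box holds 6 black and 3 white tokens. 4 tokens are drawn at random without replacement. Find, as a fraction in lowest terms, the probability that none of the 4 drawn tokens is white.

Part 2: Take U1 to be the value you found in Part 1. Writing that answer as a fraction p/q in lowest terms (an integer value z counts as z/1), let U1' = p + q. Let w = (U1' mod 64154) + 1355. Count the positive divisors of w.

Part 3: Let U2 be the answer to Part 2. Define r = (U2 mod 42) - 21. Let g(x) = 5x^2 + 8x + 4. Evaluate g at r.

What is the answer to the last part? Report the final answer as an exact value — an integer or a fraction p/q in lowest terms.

Part 1: total draws C(9,4) = 126; favorable C(6,4) = 15; P = 5/42; answer 5/42
Part 2: U1 = 5/42; threaded value p + q = 47; w = 1402; 1402 = 2 * 701; number of divisors = (1+1) * (1+1) = 4; answer 4
Part 3: U2 = 4; r = -17; 5*(-17)^2 + 8*(-17)^1 + 4 = (1445) + (-136) + (4) = 1313; answer 1313

1313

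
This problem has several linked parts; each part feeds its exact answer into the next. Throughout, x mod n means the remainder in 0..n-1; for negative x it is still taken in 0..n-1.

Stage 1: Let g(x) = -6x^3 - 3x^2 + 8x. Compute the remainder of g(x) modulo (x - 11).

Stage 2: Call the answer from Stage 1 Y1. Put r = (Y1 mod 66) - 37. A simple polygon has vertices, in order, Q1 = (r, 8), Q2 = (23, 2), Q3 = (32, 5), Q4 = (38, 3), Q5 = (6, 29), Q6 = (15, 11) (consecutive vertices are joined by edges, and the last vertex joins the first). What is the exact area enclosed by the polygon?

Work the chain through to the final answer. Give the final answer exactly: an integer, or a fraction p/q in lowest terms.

Stage 1: remainder = value at the root: -6*(11)^3 - 3*(11)^2 + 8*(11)^1 = (-7986) + (-363) + (88) = -8261; answer -8261
Stage 2: Y1 = -8261; r = 18; cross terms: (18*2 - 23*8)=-148, (23*5 - 32*2)=51, (32*3 - 38*5)=-94, (38*29 - 6*3)=1084, (6*11 - 15*29)=-369, (15*8 - 18*11)=-78; twice the area = |446| = 446; area = 223; answer 223

223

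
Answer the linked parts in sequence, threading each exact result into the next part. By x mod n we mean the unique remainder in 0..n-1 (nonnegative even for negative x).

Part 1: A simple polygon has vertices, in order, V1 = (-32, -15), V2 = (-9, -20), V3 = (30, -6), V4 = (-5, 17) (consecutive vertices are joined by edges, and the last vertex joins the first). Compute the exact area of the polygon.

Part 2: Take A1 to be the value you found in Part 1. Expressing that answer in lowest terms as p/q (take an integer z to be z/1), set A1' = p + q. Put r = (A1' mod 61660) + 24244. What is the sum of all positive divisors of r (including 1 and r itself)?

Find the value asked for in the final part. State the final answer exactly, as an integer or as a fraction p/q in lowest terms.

50760

Part 1: cross terms: (-32*-20 - -9*-15)=505, (-9*-6 - 30*-20)=654, (30*17 - -5*-6)=480, (-5*-15 - -32*17)=619; twice the area = |2258| = 2258; area = 1129; answer 1129
Part 2: A1 = 1129; threaded value p + q = 1130; r = 25374; 25374 = 2 * 3 * 4229; sigma = (1 + 2) * (1 + 3) * (1 + 4229) = 3 * 4 * 4230 = 50760; answer 50760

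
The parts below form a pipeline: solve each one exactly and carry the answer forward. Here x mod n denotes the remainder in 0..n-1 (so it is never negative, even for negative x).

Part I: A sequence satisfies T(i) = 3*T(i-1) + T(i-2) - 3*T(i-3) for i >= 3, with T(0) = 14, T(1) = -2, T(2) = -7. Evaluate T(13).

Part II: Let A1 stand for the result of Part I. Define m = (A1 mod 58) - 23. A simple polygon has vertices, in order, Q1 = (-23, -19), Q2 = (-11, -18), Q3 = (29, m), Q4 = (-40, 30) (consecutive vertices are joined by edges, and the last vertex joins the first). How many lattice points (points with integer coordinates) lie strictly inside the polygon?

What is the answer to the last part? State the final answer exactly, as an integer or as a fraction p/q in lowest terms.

Part I: T(3) = 3*(-7) + 1*(-2) - 3*(14) = -65; iterating: T(3)=-65, T(4)=-196, T(5)=-632, T(6)=-1897, T(7)=-5735, T(8)=-17206, T(9)=-51662, T(10)=-154987, T(11)=-465005, T(12)=-1395016, T(13)=-4185092; answer -4185092
Part II: A1 = -4185092; m = -9; cross terms: (-23*-18 - -11*-19)=205, (-11*-9 - 29*-18)=621, (29*30 - -40*-9)=510, (-40*-19 - -23*30)=1450; twice the area = |2786| = 2786; area = 1393; boundary points = 1 + 1 + 3 + 1 = 6; strictly interior points = area - boundary/2 + 1 = 1391; answer 1391

1391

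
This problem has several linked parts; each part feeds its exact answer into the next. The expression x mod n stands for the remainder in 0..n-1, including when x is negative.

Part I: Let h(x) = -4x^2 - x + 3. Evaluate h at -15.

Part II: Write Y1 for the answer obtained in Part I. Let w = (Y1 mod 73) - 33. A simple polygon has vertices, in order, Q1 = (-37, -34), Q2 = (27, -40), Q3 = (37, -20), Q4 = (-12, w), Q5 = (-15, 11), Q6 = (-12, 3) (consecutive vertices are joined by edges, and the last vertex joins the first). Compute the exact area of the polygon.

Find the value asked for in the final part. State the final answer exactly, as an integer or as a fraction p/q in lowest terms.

Part I: -4*(-15)^2 - 1*(-15)^1 + 3 = (-900) + (15) + (3) = -882; answer -882
Part II: Y1 = -882; w = 34; cross terms: (-37*-40 - 27*-34)=2398, (27*-20 - 37*-40)=940, (37*34 - -12*-20)=1018, (-12*11 - -15*34)=378, (-15*3 - -12*11)=87, (-12*-34 - -37*3)=519; twice the area = |5340| = 5340; area = 2670; answer 2670

2670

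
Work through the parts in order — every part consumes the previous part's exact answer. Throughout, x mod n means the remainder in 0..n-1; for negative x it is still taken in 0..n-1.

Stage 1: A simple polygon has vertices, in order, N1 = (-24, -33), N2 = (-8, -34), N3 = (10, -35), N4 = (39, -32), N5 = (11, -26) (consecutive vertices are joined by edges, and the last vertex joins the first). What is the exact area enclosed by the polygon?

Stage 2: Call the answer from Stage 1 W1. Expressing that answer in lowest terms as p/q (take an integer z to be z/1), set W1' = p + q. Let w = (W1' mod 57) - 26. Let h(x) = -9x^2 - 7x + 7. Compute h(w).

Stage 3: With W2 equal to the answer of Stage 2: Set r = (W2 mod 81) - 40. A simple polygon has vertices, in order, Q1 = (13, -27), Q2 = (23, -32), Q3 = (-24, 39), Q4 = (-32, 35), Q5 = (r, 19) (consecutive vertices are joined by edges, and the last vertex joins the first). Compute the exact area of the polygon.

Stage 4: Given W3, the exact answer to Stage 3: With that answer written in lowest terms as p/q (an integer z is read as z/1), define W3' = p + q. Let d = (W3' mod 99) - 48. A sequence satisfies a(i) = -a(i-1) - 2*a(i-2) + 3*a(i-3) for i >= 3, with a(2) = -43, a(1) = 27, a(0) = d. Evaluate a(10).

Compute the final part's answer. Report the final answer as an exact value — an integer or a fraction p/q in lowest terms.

5912

Stage 1: cross terms: (-24*-34 - -8*-33)=552, (-8*-35 - 10*-34)=620, (10*-32 - 39*-35)=1045, (39*-26 - 11*-32)=-662, (11*-33 - -24*-26)=-987; twice the area = |568| = 568; area = 284; answer 284
Stage 2: W1 = 284; threaded value p + q = 285; w = -26; -9*(-26)^2 - 7*(-26)^1 + 7 = (-6084) + (182) + (7) = -5895; answer -5895
Stage 3: W2 = -5895; r = -22; cross terms: (13*-32 - 23*-27)=205, (23*39 - -24*-32)=129, (-24*35 - -32*39)=408, (-32*19 - -22*35)=162, (-22*-27 - 13*19)=347; twice the area = |1251| = 1251; area = 1251/2; answer 1251/2
Stage 4: W3 = 1251/2; threaded value p + q = 1253; d = 17; a(3) = -1*(-43) - 2*(27) + 3*(17) = 40; iterating: a(3)=40, a(4)=127, a(5)=-336, a(6)=202, a(7)=851, a(8)=-2263, a(9)=1167, a(10)=5912; answer 5912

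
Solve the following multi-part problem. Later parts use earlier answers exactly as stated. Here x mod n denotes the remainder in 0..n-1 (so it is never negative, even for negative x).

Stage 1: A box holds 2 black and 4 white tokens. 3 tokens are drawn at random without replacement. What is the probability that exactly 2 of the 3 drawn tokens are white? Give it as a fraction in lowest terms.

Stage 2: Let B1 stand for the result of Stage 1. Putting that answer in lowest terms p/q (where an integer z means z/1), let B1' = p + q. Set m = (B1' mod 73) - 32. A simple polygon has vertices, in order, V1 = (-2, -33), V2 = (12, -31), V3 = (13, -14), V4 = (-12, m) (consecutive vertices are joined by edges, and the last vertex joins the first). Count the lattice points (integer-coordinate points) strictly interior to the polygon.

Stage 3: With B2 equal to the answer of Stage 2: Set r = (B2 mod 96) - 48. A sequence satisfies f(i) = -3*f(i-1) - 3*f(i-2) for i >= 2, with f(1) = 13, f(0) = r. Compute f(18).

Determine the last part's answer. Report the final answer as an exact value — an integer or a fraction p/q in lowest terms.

-728271

Stage 1: total draws C(6,3) = 20; favorable C(4,2)*C(2,1) = 12; P = 3/5; answer 3/5
Stage 2: B1 = 3/5; threaded value p + q = 8; m = -24; cross terms: (-2*-31 - 12*-33)=458, (12*-14 - 13*-31)=235, (13*-24 - -12*-14)=-480, (-12*-33 - -2*-24)=348; twice the area = |561| = 561; area = 561/2; boundary points = 2 + 1 + 5 + 1 = 9; strictly interior points = area - boundary/2 + 1 = 277; answer 277
Stage 3: B2 = 277; r = 37; f(2) = -3*(13) - 3*(37) = -150; iterating: f(2)=-150, f(3)=411, f(4)=-783, f(5)=1116, f(6)=-999, f(7)=-351, f(8)=4050, f(9)=-11097, f(10)=21141, f(11)=-30132, f(12)=26973, f(13)=9477, f(14)=-109350, f(15)=299619, f(16)=-570807, f(17)=813564, f(18)=-728271; answer -728271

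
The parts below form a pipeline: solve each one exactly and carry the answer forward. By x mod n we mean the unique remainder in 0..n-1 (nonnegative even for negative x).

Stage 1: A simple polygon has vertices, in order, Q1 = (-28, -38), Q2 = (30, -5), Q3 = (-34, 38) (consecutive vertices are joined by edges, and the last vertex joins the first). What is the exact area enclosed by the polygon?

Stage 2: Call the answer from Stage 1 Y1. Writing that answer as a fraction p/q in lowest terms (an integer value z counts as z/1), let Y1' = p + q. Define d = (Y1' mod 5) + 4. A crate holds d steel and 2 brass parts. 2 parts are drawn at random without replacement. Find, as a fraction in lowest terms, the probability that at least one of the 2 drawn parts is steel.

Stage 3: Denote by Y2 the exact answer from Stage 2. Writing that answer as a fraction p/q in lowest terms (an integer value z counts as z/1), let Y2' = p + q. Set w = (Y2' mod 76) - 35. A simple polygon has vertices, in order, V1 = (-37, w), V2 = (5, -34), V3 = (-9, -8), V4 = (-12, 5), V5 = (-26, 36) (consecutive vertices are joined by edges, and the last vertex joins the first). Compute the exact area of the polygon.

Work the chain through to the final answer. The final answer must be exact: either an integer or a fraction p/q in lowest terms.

2483/2

Stage 1: cross terms: (-28*-5 - 30*-38)=1280, (30*38 - -34*-5)=970, (-34*-38 - -28*38)=2356; twice the area = |4606| = 4606; area = 2303; answer 2303
Stage 2: Y1 = 2303; threaded value p + q = 2304; d = 8; total draws C(10,2) = 45; complement C(2,2) = 1; favorable 45 - 1 = 44; P = 44/45; answer 44/45
Stage 3: Y2 = 44/45; threaded value p + q = 89; w = -22; cross terms: (-37*-34 - 5*-22)=1368, (5*-8 - -9*-34)=-346, (-9*5 - -12*-8)=-141, (-12*36 - -26*5)=-302, (-26*-22 - -37*36)=1904; twice the area = |2483| = 2483; area = 2483/2; answer 2483/2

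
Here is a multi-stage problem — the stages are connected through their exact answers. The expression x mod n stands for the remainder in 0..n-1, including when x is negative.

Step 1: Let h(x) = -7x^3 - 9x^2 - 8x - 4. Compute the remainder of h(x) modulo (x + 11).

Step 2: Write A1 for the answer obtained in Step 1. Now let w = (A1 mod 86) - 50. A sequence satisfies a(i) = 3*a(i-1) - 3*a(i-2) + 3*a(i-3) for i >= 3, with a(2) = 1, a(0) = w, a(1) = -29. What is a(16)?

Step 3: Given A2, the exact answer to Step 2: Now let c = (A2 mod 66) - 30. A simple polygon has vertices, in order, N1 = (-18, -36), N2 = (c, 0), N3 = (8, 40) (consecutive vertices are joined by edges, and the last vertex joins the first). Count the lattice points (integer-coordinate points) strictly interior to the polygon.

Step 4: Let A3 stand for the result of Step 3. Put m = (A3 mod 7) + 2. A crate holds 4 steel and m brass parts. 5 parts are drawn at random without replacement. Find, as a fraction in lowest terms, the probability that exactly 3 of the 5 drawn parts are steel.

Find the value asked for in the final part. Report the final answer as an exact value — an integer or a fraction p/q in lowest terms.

3/7

Step 1: remainder = value at the root: -7*(-11)^3 - 9*(-11)^2 - 8*(-11)^1 - 4 = (9317) + (-1089) + (88) + (-4) = 8312; answer 8312
Step 2: A1 = 8312; w = 6; a(3) = 3*(1) - 3*(-29) + 3*(6) = 108; iterating: a(3)=108, a(4)=234, a(5)=381, a(6)=765, a(7)=1854, a(8)=4410, a(9)=9963, a(10)=22221, a(11)=50004, a(12)=113238, a(13)=256365, a(14)=579393, a(15)=1308798, a(16)=2957310; answer 2957310
Step 3: A2 = 2957310; c = 18; cross terms: (-18*0 - 18*-36)=648, (18*40 - 8*0)=720, (8*-36 - -18*40)=432; twice the area = |1800| = 1800; area = 900; boundary points = 36 + 10 + 2 = 48; strictly interior points = area - boundary/2 + 1 = 877; answer 877
Step 4: A3 = 877; m = 4; total draws C(8,5) = 56; favorable C(4,3)*C(4,2) = 24; P = 3/7; answer 3/7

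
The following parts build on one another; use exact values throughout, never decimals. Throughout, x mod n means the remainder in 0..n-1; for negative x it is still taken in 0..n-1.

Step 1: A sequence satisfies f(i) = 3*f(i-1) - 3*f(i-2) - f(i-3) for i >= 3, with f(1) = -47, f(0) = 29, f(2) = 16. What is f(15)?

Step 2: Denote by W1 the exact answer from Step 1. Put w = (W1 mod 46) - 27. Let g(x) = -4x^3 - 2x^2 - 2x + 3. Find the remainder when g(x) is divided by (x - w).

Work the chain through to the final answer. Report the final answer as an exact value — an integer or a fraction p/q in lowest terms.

Step 1: f(3) = 3*(16) - 3*(-47) - 1*(29) = 160; iterating: f(3)=160, f(4)=479, f(5)=941, f(6)=1226, f(7)=376, f(8)=-3491, f(9)=-12827, f(10)=-28384, f(11)=-43180, f(12)=-31561, f(13)=63241, f(14)=327586, f(15)=824596; answer 824596
Step 2: W1 = 824596; w = -27; remainder = value at the root: -4*(-27)^3 - 2*(-27)^2 - 2*(-27)^1 + 3 = (78732) + (-1458) + (54) + (3) = 77331; answer 77331

77331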